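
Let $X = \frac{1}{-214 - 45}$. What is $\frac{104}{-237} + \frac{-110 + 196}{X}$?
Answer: $- \frac{5279042}{237} \approx -22274.0$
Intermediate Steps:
$X = - \frac{1}{259}$ ($X = \frac{1}{-259} = - \frac{1}{259} \approx -0.003861$)
$\frac{104}{-237} + \frac{-110 + 196}{X} = \frac{104}{-237} + \frac{-110 + 196}{- \frac{1}{259}} = 104 \left(- \frac{1}{237}\right) + 86 \left(-259\right) = - \frac{104}{237} - 22274 = - \frac{5279042}{237}$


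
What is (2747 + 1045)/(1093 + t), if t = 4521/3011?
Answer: 1427214/411943 ≈ 3.4646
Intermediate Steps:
t = 4521/3011 (t = 4521*(1/3011) = 4521/3011 ≈ 1.5015)
(2747 + 1045)/(1093 + t) = (2747 + 1045)/(1093 + 4521/3011) = 3792/(3295544/3011) = 3792*(3011/3295544) = 1427214/411943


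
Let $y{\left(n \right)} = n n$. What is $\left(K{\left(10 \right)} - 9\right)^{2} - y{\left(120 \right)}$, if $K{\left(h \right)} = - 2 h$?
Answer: $-13559$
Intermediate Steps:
$y{\left(n \right)} = n^{2}$
$\left(K{\left(10 \right)} - 9\right)^{2} - y{\left(120 \right)} = \left(\left(-2\right) 10 - 9\right)^{2} - 120^{2} = \left(-20 - 9\right)^{2} - 14400 = \left(-29\right)^{2} - 14400 = 841 - 14400 = -13559$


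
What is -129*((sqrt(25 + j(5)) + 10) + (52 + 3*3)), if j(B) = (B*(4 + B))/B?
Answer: -9159 - 129*sqrt(34) ≈ -9911.2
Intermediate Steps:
j(B) = 4 + B
-129*((sqrt(25 + j(5)) + 10) + (52 + 3*3)) = -129*((sqrt(25 + (4 + 5)) + 10) + (52 + 3*3)) = -129*((sqrt(25 + 9) + 10) + (52 + 9)) = -129*((sqrt(34) + 10) + 61) = -129*((10 + sqrt(34)) + 61) = -129*(71 + sqrt(34)) = -9159 - 129*sqrt(34)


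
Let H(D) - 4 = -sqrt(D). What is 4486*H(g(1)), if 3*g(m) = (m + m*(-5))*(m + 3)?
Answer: 17944 - 17944*I*sqrt(3)/3 ≈ 17944.0 - 10360.0*I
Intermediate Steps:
g(m) = -4*m*(3 + m)/3 (g(m) = ((m + m*(-5))*(m + 3))/3 = ((m - 5*m)*(3 + m))/3 = ((-4*m)*(3 + m))/3 = (-4*m*(3 + m))/3 = -4*m*(3 + m)/3)
H(D) = 4 - sqrt(D)
4486*H(g(1)) = 4486*(4 - sqrt(-4/3*1*(3 + 1))) = 4486*(4 - sqrt(-4/3*1*4)) = 4486*(4 - sqrt(-16/3)) = 4486*(4 - 4*I*sqrt(3)/3) = 17944 - 17944*I*sqrt(3)/3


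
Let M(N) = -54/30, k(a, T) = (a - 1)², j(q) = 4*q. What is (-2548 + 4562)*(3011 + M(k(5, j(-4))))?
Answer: 30302644/5 ≈ 6.0605e+6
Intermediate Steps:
k(a, T) = (-1 + a)²
M(N) = -9/5 (M(N) = -54*1/30 = -9/5)
(-2548 + 4562)*(3011 + M(k(5, j(-4)))) = (-2548 + 4562)*(3011 - 9/5) = 2014*(15046/5) = 30302644/5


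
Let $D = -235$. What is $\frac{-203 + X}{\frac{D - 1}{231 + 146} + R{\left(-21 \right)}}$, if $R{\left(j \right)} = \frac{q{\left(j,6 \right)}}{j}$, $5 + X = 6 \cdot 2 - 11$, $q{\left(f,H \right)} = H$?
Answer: $\frac{182091}{802} \approx 227.05$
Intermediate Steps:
$X = -4$ ($X = -5 + \left(6 \cdot 2 - 11\right) = -5 + \left(12 - 11\right) = -5 + 1 = -4$)
$R{\left(j \right)} = \frac{6}{j}$
$\frac{-203 + X}{\frac{D - 1}{231 + 146} + R{\left(-21 \right)}} = \frac{-203 - 4}{\frac{-235 - 1}{231 + 146} + \frac{6}{-21}} = - \frac{207}{- \frac{236}{377} + 6 \left(- \frac{1}{21}\right)} = - \frac{207}{\left(-236\right) \frac{1}{377} - \frac{2}{7}} = - \frac{207}{- \frac{236}{377} - \frac{2}{7}} = - \frac{207}{- \frac{2406}{2639}} = \left(-207\right) \left(- \frac{2639}{2406}\right) = \frac{182091}{802}$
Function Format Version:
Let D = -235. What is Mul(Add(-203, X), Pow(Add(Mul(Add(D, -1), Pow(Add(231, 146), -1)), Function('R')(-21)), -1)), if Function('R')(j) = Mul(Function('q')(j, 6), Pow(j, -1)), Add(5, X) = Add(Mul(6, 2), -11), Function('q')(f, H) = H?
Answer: Rational(182091, 802) ≈ 227.05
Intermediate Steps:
X = -4 (X = Add(-5, Add(Mul(6, 2), -11)) = Add(-5, Add(12, -11)) = Add(-5, 1) = -4)
Function('R')(j) = Mul(6, Pow(j, -1))
Mul(Add(-203, X), Pow(Add(Mul(Add(D, -1), Pow(Add(231, 146), -1)), Function('R')(-21)), -1)) = Mul(Add(-203, -4), Pow(Add(Mul(Add(-235, -1), Pow(Add(231, 146), -1)), Mul(6, Pow(-21, -1))), -1)) = Mul(-207, Pow(Add(Mul(-236, Pow(377, -1)), Mul(6, Rational(-1, 21))), -1)) = Mul(-207, Pow(Add(Mul(-236, Rational(1, 377)), Rational(-2, 7)), -1)) = Mul(-207, Pow(Add(Rational(-236, 377), Rational(-2, 7)), -1)) = Mul(-207, Pow(Rational(-2406, 2639), -1)) = Mul(-207, Rational(-2639, 2406)) = Rational(182091, 802)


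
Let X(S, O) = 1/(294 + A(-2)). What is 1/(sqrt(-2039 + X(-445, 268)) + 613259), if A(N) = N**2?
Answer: 182751182/112073807729759 - I*sqrt(181071058)/112073807729759 ≈ 1.6306e-6 - 1.2007e-10*I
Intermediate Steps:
X(S, O) = 1/298 (X(S, O) = 1/(294 + (-2)**2) = 1/(294 + 4) = 1/298)
1/(sqrt(-2039 + X(-445, 268)) + 613259) = 1/(sqrt(-2039 + 1/298) + 613259) = 1/(sqrt(-607621/298) + 613259) = 1/(I*sqrt(181071058)/298 + 613259) = 1/(613259 + I*sqrt(181071058)/298)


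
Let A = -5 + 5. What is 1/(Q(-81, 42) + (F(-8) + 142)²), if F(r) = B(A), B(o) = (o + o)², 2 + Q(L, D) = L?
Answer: 1/20081 ≈ 4.9798e-5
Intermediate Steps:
A = 0
Q(L, D) = -2 + L
B(o) = 4*o² (B(o) = (2*o)² = 4*o²)
F(r) = 0 (F(r) = 4*0² = 4*0 = 0)
1/(Q(-81, 42) + (F(-8) + 142)²) = 1/((-2 - 81) + (0 + 142)²) = 1/(-83 + 142²) = 1/(-83 + 20164) = 1/20081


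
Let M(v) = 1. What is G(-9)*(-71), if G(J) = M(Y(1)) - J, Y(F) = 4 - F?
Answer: -710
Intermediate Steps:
G(J) = 1 - J
G(-9)*(-71) = (1 - 1*(-9))*(-71) = (1 + 9)*(-71) = 10*(-71) = -710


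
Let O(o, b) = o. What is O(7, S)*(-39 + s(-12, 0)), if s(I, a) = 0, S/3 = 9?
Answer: -273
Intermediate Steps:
S = 27 (S = 3*9 = 27)
O(7, S)*(-39 + s(-12, 0)) = 7*(-39 + 0) = 7*(-39) = -273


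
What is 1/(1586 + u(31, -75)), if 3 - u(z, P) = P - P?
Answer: 1/1589 ≈ 0.00062933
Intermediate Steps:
u(z, P) = 3 (u(z, P) = 3 - (P - P) = 3 - 1*0 = 3 + 0 = 3)
1/(1586 + u(31, -75)) = 1/(1586 + 3) = 1/1589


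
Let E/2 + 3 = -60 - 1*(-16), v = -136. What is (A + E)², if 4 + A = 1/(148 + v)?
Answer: 1380625/144 ≈ 9587.7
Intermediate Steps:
A = -47/12 (A = -4 + 1/(148 - 136) = -4 + 1/12 = -47/12 ≈ -3.9167)
E = -94 (E = -6 + 2*(-60 - 1*(-16)) = -6 + 2*(-60 + 16) = -6 + 2*(-44) = -6 - 88 = -94)
(A + E)² = (-47/12 - 94)² = (-1175/12)² = 1380625/144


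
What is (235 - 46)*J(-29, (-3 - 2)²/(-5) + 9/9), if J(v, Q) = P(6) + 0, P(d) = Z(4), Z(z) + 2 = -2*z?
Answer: -1890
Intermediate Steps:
Z(z) = -2 - 2*z
P(d) = -10 (P(d) = -2 - 2*4 = -2 - 8 = -10)
J(v, Q) = -10 (J(v, Q) = -10 + 0 = -10)
(235 - 46)*J(-29, (-3 - 2)²/(-5) + 9/9) = (235 - 46)*(-10) = 189*(-10) = -1890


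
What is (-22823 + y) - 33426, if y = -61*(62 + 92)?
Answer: -65643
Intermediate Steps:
y = -9394 (y = -61*154 = -9394)
(-22823 + y) - 33426 = (-22823 - 9394) - 33426 = -32217 - 33426 = -65643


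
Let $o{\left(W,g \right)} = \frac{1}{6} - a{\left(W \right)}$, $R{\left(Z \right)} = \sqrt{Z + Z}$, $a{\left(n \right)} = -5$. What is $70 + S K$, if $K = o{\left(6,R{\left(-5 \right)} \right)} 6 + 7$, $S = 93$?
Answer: $3604$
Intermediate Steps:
$R{\left(Z \right)} = \sqrt{2} \sqrt{Z}$ ($R{\left(Z \right)} = \sqrt{2 Z} = \sqrt{2} \sqrt{Z}$)
$o{\left(W,g \right)} = \frac{31}{6}$ ($o{\left(W,g \right)} = \frac{1}{6} - -5 = \frac{1}{6} + 5 = \frac{31}{6}$)
$K = 38$ ($K = \frac{31}{6} \cdot 6 + 7 = 31 + 7 = 38$)
$70 + S K = 70 + 93 \cdot 38 = 70 + 3534 = 3604$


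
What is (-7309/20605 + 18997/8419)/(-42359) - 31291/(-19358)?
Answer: 229925006494988543/142245754350739390 ≈ 1.6164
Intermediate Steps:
(-7309/20605 + 18997/8419)/(-42359) - 31291/(-19358) = (-7309*1/20605 + 18997*(1/8419))*(-1/42359) - 31291*(-1/19358) = (-7309/20605 + 18997/8419)*(-1/42359) + 31291/19358 = (329898714/173473495)*(-1/42359) + 31291/19358 = -329898714/7348163774705 + 31291/19358 = 229925006494988543/142245754350739390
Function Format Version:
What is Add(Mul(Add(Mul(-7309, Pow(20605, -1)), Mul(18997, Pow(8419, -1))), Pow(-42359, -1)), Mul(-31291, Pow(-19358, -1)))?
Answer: Rational(229925006494988543, 142245754350739390) ≈ 1.6164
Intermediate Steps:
Add(Mul(Add(Mul(-7309, Pow(20605, -1)), Mul(18997, Pow(8419, -1))), Pow(-42359, -1)), Mul(-31291, Pow(-19358, -1))) = Add(Mul(Add(Mul(-7309, Rational(1, 20605)), Mul(18997, Rational(1, 8419))), Rational(-1, 42359)), Mul(-31291, Rational(-1, 19358))) = Add(Mul(Add(Rational(-7309, 20605), Rational(18997, 8419)), Rational(-1, 42359)), Rational(31291, 19358)) = Add(Mul(Rational(329898714, 173473495), Rational(-1, 42359)), Rational(31291, 19358)) = Add(Rational(-329898714, 7348163774705), Rational(31291, 19358)) = Rational(229925006494988543, 142245754350739390)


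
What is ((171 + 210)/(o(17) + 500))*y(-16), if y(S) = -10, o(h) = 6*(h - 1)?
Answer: -1905/298 ≈ -6.3926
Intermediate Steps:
o(h) = -6 + 6*h (o(h) = 6*(-1 + h) = -6 + 6*h)
((171 + 210)/(o(17) + 500))*y(-16) = ((171 + 210)/((-6 + 6*17) + 500))*(-10) = (381/((-6 + 102) + 500))*(-10) = (381/(96 + 500))*(-10) = (381/596)*(-10) = -1905/298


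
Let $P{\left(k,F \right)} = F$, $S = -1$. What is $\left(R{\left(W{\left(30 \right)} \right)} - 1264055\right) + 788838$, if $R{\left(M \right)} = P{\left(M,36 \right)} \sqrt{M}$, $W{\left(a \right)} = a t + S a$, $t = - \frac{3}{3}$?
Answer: $-475217 + 72 i \sqrt{15} \approx -4.7522 \cdot 10^{5} + 278.85 i$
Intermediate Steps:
$t = -1$ ($t = \left(-3\right) \frac{1}{3} = -1$)
$W{\left(a \right)} = - 2 a$ ($W{\left(a \right)} = a \left(-1\right) - a = - a - a = - 2 a$)
$R{\left(M \right)} = 36 \sqrt{M}$
$\left(R{\left(W{\left(30 \right)} \right)} - 1264055\right) + 788838 = \left(36 \sqrt{\left(-2\right) 30} - 1264055\right) + 788838 = \left(36 \sqrt{-60} - 1264055\right) + 788838 = \left(36 \cdot 2 i \sqrt{15} - 1264055\right) + 788838 = \left(72 i \sqrt{15} - 1264055\right) + 788838 = \left(-1264055 + 72 i \sqrt{15}\right) + 788838 = -475217 + 72 i \sqrt{15}$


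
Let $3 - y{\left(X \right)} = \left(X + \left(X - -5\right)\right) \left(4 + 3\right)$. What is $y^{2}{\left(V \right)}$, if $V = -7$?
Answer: $4356$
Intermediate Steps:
$y{\left(X \right)} = -32 - 14 X$ ($y{\left(X \right)} = 3 - \left(X + \left(X - -5\right)\right) \left(4 + 3\right) = 3 - \left(X + \left(X + 5\right)\right) 7 = 3 - \left(X + \left(5 + X\right)\right) 7 = 3 - \left(5 + 2 X\right) 7 = 3 - \left(35 + 14 X\right) = -32 - 14 X$)
$y^{2}{\left(V \right)} = \left(-32 - -98\right)^{2} = \left(-32 + 98\right)^{2} = 66^{2} = 4356$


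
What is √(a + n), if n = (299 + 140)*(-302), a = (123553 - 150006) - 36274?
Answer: I*√195305 ≈ 441.93*I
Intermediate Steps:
a = -62727 (a = -26453 - 36274 = -62727)
n = -132578 (n = 439*(-302) = -132578)
√(a + n) = √(-62727 - 132578) = √(-195305) = I*√195305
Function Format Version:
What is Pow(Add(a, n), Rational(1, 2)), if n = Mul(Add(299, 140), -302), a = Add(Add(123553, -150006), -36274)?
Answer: Mul(I, Pow(195305, Rational(1, 2))) ≈ Mul(441.93, I)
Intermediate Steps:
a = -62727 (a = Add(-26453, -36274) = -62727)
n = -132578 (n = Mul(439, -302) = -132578)
Pow(Add(a, n), Rational(1, 2)) = Pow(Add(-62727, -132578), Rational(1, 2)) = Pow(-195305, Rational(1, 2)) = Mul(I, Pow(195305, Rational(1, 2)))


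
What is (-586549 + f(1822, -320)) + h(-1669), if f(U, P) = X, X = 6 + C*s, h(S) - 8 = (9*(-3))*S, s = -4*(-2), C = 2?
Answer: -541456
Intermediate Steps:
s = 8
h(S) = 8 - 27*S (h(S) = 8 + (9*(-3))*S = 8 - 27*S)
X = 22 (X = 6 + 2*8 = 6 + 16 = 22)
f(U, P) = 22
(-586549 + f(1822, -320)) + h(-1669) = (-586549 + 22) + (8 - 27*(-1669)) = -586527 + (8 + 45063) = -586527 + 45071 = -541456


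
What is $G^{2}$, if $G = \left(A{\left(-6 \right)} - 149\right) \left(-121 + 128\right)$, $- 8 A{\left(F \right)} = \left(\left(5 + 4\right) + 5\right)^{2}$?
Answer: $\frac{5900041}{4} \approx 1.475 \cdot 10^{6}$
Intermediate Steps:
$A{\left(F \right)} = - \frac{49}{2}$ ($A{\left(F \right)} = - \frac{\left(\left(5 + 4\right) + 5\right)^{2}}{8} = - \frac{\left(9 + 5\right)^{2}}{8} = - \frac{14^{2}}{8} = \left(- \frac{1}{8}\right) 196 = - \frac{49}{2}$)
$G = - \frac{2429}{2}$ ($G = \left(- \frac{49}{2} - 149\right) \left(-121 + 128\right) = \left(- \frac{347}{2}\right) 7 = - \frac{2429}{2} \approx -1214.5$)
$G^{2} = \left(- \frac{2429}{2}\right)^{2} = \frac{5900041}{4}$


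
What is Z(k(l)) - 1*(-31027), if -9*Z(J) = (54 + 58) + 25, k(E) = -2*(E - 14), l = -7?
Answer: 279106/9 ≈ 31012.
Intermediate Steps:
k(E) = 28 - 2*E (k(E) = -2*(-14 + E) = 28 - 2*E)
Z(J) = -137/9 (Z(J) = -((54 + 58) + 25)/9 = -(112 + 25)/9 = -⅑*137 = -137/9)
Z(k(l)) - 1*(-31027) = -137/9 - 1*(-31027) = -137/9 + 31027 = 279106/9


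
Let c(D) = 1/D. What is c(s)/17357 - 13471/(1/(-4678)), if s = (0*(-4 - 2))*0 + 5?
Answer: 5468959678331/86785 ≈ 6.3017e+7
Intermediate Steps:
s = 5 (s = (0*(-6))*0 + 5 = 0*0 + 5 = 0 + 5 = 5)
c(s)/17357 - 13471/(1/(-4678)) = 1/(5*17357) - 13471/(1/(-4678)) = (⅕)*(1/17357) - 13471/(-1/4678) = 1/86785 - 13471*(-4678) = 1/86785 + 63017338 = 5468959678331/86785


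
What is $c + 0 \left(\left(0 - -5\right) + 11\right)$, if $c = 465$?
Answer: $465$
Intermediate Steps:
$c + 0 \left(\left(0 - -5\right) + 11\right) = 465 + 0 \left(\left(0 - -5\right) + 11\right) = 465 + 0 \left(\left(0 + 5\right) + 11\right) = 465 + 0 \left(5 + 11\right) = 465 + 0 \cdot 16 = 465 + 0 = 465$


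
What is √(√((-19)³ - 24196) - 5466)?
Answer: √(-5466 + I*√31055) ≈ 1.192 + 73.942*I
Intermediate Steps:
√(√((-19)³ - 24196) - 5466) = √(√(-6859 - 24196) - 5466) = √(√(-31055) - 5466) = √(I*√31055 - 5466) = √(-5466 + I*√31055)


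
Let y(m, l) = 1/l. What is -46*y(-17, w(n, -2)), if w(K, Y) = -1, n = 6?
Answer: 46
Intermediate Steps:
-46*y(-17, w(n, -2)) = -46/(-1) = -46*(-1) = 46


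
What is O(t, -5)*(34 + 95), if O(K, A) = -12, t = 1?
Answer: -1548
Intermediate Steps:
O(t, -5)*(34 + 95) = -12*(34 + 95) = -12*129 = -1548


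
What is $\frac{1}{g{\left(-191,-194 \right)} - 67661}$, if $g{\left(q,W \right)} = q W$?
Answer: $- \frac{1}{30607} \approx -3.2672 \cdot 10^{-5}$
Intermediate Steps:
$g{\left(q,W \right)} = W q$
$\frac{1}{g{\left(-191,-194 \right)} - 67661} = \frac{1}{\left(-194\right) \left(-191\right) - 67661} = \frac{1}{37054 - 67661} = \frac{1}{-30607} = - \frac{1}{30607}$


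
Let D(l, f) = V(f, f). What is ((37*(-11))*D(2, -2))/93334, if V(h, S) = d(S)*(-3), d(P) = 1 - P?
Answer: 3663/93334 ≈ 0.039246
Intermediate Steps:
V(h, S) = -3 + 3*S (V(h, S) = (1 - S)*(-3) = -3 + 3*S)
D(l, f) = -3 + 3*f
((37*(-11))*D(2, -2))/93334 = ((37*(-11))*(-3 + 3*(-2)))/93334 = -407*(-3 - 6)*(1/93334) = -407*(-9)*(1/93334) = 3663*(1/93334) = 3663/93334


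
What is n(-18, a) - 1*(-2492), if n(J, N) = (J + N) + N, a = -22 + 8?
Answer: 2446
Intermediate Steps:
a = -14
n(J, N) = J + 2*N
n(-18, a) - 1*(-2492) = (-18 + 2*(-14)) - 1*(-2492) = (-18 - 28) + 2492 = -46 + 2492 = 2446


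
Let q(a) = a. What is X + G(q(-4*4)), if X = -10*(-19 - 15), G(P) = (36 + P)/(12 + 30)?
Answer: 7150/21 ≈ 340.48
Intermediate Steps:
G(P) = 6/7 + P/42 (G(P) = (36 + P)/42 = (36 + P)*(1/42) = 6/7 + P/42)
X = 340 (X = -10*(-34) = 340)
X + G(q(-4*4)) = 340 + (6/7 + (-4*4)/42) = 340 + (6/7 + (1/42)*(-16)) = 340 + (6/7 - 8/21) = 340 + 10/21 = 7150/21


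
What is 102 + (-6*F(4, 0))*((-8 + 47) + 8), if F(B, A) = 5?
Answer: -1308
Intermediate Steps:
102 + (-6*F(4, 0))*((-8 + 47) + 8) = 102 + (-6*5)*((-8 + 47) + 8) = 102 - 30*(39 + 8) = 102 - 30*47 = 102 - 1410 = -1308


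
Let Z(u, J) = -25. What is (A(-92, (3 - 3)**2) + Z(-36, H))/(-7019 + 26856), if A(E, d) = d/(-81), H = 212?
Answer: -25/19837 ≈ -0.0012603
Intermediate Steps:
A(E, d) = -d/81 (A(E, d) = d*(-1/81) = -d/81)
(A(-92, (3 - 3)**2) + Z(-36, H))/(-7019 + 26856) = (-(3 - 3)**2/81 - 25)/(-7019 + 26856) = (-1/81*0**2 - 25)/19837 = (-1/81*0 - 25)*(1/19837) = (0 - 25)*(1/19837) = -25*1/19837 = -25/19837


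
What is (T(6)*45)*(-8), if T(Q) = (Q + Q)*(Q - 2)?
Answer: -17280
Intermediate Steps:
T(Q) = 2*Q*(-2 + Q) (T(Q) = (2*Q)*(-2 + Q) = 2*Q*(-2 + Q))
(T(6)*45)*(-8) = ((2*6*(-2 + 6))*45)*(-8) = ((2*6*4)*45)*(-8) = (48*45)*(-8) = 2160*(-8) = -17280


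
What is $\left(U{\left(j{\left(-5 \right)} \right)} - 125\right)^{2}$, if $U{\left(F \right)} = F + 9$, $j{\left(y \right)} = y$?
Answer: $14641$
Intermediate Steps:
$U{\left(F \right)} = 9 + F$
$\left(U{\left(j{\left(-5 \right)} \right)} - 125\right)^{2} = \left(\left(9 - 5\right) - 125\right)^{2} = \left(4 - 125\right)^{2} = \left(-121\right)^{2} = 14641$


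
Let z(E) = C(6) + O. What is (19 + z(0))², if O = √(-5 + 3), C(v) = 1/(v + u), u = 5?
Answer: 43858/121 + 420*I*√2/11 ≈ 362.46 + 53.997*I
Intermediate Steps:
C(v) = 1/(5 + v) (C(v) = 1/(v + 5) = 1/(5 + v))
O = I*√2 (O = √(-2) = I*√2 ≈ 1.4142*I)
z(E) = 1/11 + I*√2 (z(E) = 1/(5 + 6) + I*√2 = 1/11 + I*√2)
(19 + z(0))² = (19 + (1/11 + I*√2))² = (210/11 + I*√2)²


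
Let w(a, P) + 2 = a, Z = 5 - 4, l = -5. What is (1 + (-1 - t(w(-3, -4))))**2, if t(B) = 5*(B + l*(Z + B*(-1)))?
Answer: 30625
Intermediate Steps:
Z = 1
w(a, P) = -2 + a
t(B) = -25 + 30*B (t(B) = 5*(B - 5*(1 + B*(-1))) = 5*(B - 5*(1 - B)) = 5*(B + (-5 + 5*B)) = 5*(-5 + 6*B) = -25 + 30*B)
(1 + (-1 - t(w(-3, -4))))**2 = (1 + (-1 - (-25 + 30*(-2 - 3))))**2 = (1 + (-1 - (-25 + 30*(-5))))**2 = (1 + (-1 - (-25 - 150)))**2 = (1 + (-1 - 1*(-175)))**2 = (1 + (-1 + 175))**2 = (1 + 174)**2 = 175**2 = 30625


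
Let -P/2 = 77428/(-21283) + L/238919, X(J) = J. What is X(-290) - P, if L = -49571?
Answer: -1513732872180/5084913077 ≈ -297.69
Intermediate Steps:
P = 39108079850/5084913077 (P = -2*(77428/(-21283) - 49571/238919) = -2*(77428*(-1/21283) - 49571*1/238919) = -2*(-77428/21283 - 49571/238919) = -2*(-19554039925/5084913077) = 39108079850/5084913077 ≈ 7.6910)
X(-290) - P = -290 - 1*39108079850/5084913077 = -290 - 39108079850/5084913077 = -1513732872180/5084913077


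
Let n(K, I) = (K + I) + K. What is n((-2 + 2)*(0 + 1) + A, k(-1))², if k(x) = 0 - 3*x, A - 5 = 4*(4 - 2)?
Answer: 841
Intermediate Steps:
A = 13 (A = 5 + 4*(4 - 2) = 5 + 4*2 = 5 + 8 = 13)
k(x) = -3*x
n(K, I) = I + 2*K (n(K, I) = (I + K) + K = I + 2*K)
n((-2 + 2)*(0 + 1) + A, k(-1))² = (-3*(-1) + 2*((-2 + 2)*(0 + 1) + 13))² = (3 + 2*(0*1 + 13))² = (3 + 2*(0 + 13))² = (3 + 2*13)² = (3 + 26)² = 29² = 841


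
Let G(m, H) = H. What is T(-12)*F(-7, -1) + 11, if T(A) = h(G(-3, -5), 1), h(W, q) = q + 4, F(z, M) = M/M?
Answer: 16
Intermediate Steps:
F(z, M) = 1
h(W, q) = 4 + q
T(A) = 5 (T(A) = 4 + 1 = 5)
T(-12)*F(-7, -1) + 11 = 5*1 + 11 = 5 + 11 = 16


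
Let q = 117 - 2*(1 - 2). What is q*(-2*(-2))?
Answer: 476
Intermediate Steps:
q = 119 (q = 117 - 2*(-1) = 117 + 2 = 119)
q*(-2*(-2)) = 119*(-2*(-2)) = 119*4 = 476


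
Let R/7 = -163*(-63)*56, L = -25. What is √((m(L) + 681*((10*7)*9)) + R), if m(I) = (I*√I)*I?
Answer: √(4454478 + 3125*I) ≈ 2110.6 + 0.74*I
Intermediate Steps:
m(I) = I^(5/2) (m(I) = I^(3/2)*I = I^(5/2))
R = 4025448 (R = 7*(-163*(-63)*56) = 7*(10269*56) = 7*575064 = 4025448)
√((m(L) + 681*((10*7)*9)) + R) = √(((-25)^(5/2) + 681*((10*7)*9)) + 4025448) = √((3125*I + 681*(70*9)) + 4025448) = √((3125*I + 681*630) + 4025448) = √((3125*I + 429030) + 4025448) = √((429030 + 3125*I) + 4025448) = √(4454478 + 3125*I)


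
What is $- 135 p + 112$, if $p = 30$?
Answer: $-3938$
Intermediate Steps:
$- 135 p + 112 = \left(-135\right) 30 + 112 = -4050 + 112 = -3938$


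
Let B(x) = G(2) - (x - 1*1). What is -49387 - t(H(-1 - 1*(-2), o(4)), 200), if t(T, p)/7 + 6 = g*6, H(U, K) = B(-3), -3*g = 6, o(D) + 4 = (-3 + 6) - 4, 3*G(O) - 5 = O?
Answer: -49261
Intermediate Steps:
G(O) = 5/3 + O/3
o(D) = -5 (o(D) = -4 + ((-3 + 6) - 4) = -4 + (3 - 4) = -4 - 1 = -5)
g = -2 (g = -1/3*6 = -2)
B(x) = 10/3 - x (B(x) = (5/3 + (1/3)*2) - (x - 1*1) = (5/3 + 2/3) - (x - 1) = 7/3 - (-1 + x) = 7/3 + (1 - x) = 10/3 - x)
H(U, K) = 19/3 (H(U, K) = 10/3 - 1*(-3) = 10/3 + 3 = 19/3)
t(T, p) = -126 (t(T, p) = -42 + 7*(-2*6) = -42 + 7*(-12) = -42 - 84 = -126)
-49387 - t(H(-1 - 1*(-2), o(4)), 200) = -49387 - 1*(-126) = -49387 + 126 = -49261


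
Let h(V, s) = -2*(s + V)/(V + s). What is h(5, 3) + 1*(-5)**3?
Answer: -127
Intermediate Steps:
h(V, s) = -2 (h(V, s) = -2*(V + s)/(V + s) = -2*1 = -2)
h(5, 3) + 1*(-5)**3 = -2 + 1*(-5)**3 = -2 + 1*(-125) = -2 - 125 = -127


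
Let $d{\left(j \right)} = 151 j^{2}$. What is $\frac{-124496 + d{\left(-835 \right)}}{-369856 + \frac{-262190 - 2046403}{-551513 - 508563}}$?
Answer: $- \frac{111473859632404}{392073160463} \approx -284.32$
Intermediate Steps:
$\frac{-124496 + d{\left(-835 \right)}}{-369856 + \frac{-262190 - 2046403}{-551513 - 508563}} = \frac{-124496 + 151 \left(-835\right)^{2}}{-369856 + \frac{-262190 - 2046403}{-551513 - 508563}} = \frac{-124496 + 151 \cdot 697225}{-369856 - \frac{2308593}{-1060076}} = \frac{-124496 + 105280975}{-369856 - - \frac{2308593}{1060076}} = \frac{105156479}{-369856 + \frac{2308593}{1060076}} = \frac{105156479}{- \frac{392073160463}{1060076}} = 105156479 \left(- \frac{1060076}{392073160463}\right) = - \frac{111473859632404}{392073160463}$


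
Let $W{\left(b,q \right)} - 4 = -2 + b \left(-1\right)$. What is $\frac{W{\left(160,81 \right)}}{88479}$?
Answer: $- \frac{158}{88479} \approx -0.0017857$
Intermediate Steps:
$W{\left(b,q \right)} = 2 - b$ ($W{\left(b,q \right)} = 4 + \left(-2 + b \left(-1\right)\right) = 4 - \left(2 + b\right) = 2 - b$)
$\frac{W{\left(160,81 \right)}}{88479} = \frac{2 - 160}{88479} = \left(2 - 160\right) \frac{1}{88479} = \left(-158\right) \frac{1}{88479} = - \frac{158}{88479}$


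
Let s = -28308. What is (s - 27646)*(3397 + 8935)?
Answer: -690024728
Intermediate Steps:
(s - 27646)*(3397 + 8935) = (-28308 - 27646)*(3397 + 8935) = -55954*12332 = -690024728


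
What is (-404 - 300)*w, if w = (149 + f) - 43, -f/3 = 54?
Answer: 39424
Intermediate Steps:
f = -162 (f = -3*54 = -162)
w = -56 (w = (149 - 162) - 43 = -13 - 43 = -56)
(-404 - 300)*w = (-404 - 300)*(-56) = -704*(-56) = 39424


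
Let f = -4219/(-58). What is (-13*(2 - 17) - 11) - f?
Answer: 6453/58 ≈ 111.26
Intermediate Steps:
f = 4219/58 (f = -4219*(-1/58) = 4219/58 ≈ 72.741)
(-13*(2 - 17) - 11) - f = (-13*(2 - 17) - 11) - 1*4219/58 = (-13*(-15) - 11) - 4219/58 = (195 - 11) - 4219/58 = 184 - 4219/58 = 6453/58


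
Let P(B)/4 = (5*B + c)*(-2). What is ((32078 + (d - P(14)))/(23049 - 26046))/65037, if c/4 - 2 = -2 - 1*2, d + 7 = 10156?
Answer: -4747/21657321 ≈ -0.00021919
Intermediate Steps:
d = 10149 (d = -7 + 10156 = 10149)
c = -8 (c = 8 + 4*(-2 - 1*2) = 8 + 4*(-2 - 2) = 8 + 4*(-4) = 8 - 16 = -8)
P(B) = 64 - 40*B (P(B) = 4*((5*B - 8)*(-2)) = 4*((-8 + 5*B)*(-2)) = 4*(16 - 10*B) = 64 - 40*B)
((32078 + (d - P(14)))/(23049 - 26046))/65037 = ((32078 + (10149 - (64 - 40*14)))/(23049 - 26046))/65037 = ((32078 + (10149 - (64 - 560)))/(-2997))*(1/65037) = ((32078 + (10149 - 1*(-496)))*(-1/2997))*(1/65037) = ((32078 + (10149 + 496))*(-1/2997))*(1/65037) = ((32078 + 10645)*(-1/2997))*(1/65037) = (42723*(-1/2997))*(1/65037) = -4747/333*1/65037 = -4747/21657321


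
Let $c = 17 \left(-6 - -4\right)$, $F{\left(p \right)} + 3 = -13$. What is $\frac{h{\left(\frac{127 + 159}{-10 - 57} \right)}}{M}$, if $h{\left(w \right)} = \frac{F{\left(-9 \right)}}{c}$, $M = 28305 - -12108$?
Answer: $\frac{8}{687021} \approx 1.1644 \cdot 10^{-5}$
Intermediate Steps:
$M = 40413$ ($M = 28305 + 12108 = 40413$)
$F{\left(p \right)} = -16$ ($F{\left(p \right)} = -3 - 13 = -16$)
$c = -34$ ($c = 17 \left(-6 + 4\right) = 17 \left(-2\right) = -34$)
$h{\left(w \right)} = \frac{8}{17}$ ($h{\left(w \right)} = - \frac{16}{-34} = \left(-16\right) \left(- \frac{1}{34}\right) = \frac{8}{17}$)
$\frac{h{\left(\frac{127 + 159}{-10 - 57} \right)}}{M} = \frac{8}{17 \cdot 40413} = \frac{8}{17} \cdot \frac{1}{40413} = \frac{8}{687021}$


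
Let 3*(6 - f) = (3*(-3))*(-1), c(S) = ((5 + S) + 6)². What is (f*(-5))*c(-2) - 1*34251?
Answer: -35466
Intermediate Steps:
c(S) = (11 + S)²
f = 3 (f = 6 - 3*(-3)*(-1)/3 = 6 - (-3)*(-1) = 6 - ⅓*9 = 6 - 3 = 3)
(f*(-5))*c(-2) - 1*34251 = (3*(-5))*(11 - 2)² - 1*34251 = -15*9² - 34251 = -15*81 - 34251 = -1215 - 34251 = -35466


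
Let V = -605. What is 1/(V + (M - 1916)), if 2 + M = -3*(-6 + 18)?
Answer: -1/2559 ≈ -0.00039078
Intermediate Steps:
M = -38 (M = -2 - 3*(-6 + 18) = -2 - 3*12 = -2 - 36 = -38)
1/(V + (M - 1916)) = 1/(-605 + (-38 - 1916)) = 1/(-605 - 1954) = 1/(-2559) = -1/2559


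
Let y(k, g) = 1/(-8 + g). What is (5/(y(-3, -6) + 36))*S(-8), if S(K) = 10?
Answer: 700/503 ≈ 1.3916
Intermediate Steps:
(5/(y(-3, -6) + 36))*S(-8) = (5/(1/(-8 - 6) + 36))*10 = (5/(1/(-14) + 36))*10 = (5/(-1/14 + 36))*10 = (5/(503/14))*10 = ((14/503)*5)*10 = (70/503)*10 = 700/503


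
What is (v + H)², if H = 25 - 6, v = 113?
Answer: 17424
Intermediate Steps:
H = 19
(v + H)² = (113 + 19)² = 132² = 17424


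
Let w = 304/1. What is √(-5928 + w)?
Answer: 2*I*√1406 ≈ 74.993*I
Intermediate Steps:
w = 304 (w = 304*1 = 304)
√(-5928 + w) = √(-5928 + 304) = √(-5624) = 2*I*√1406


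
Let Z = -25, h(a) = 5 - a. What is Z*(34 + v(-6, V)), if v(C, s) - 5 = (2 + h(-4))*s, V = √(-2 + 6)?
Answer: -1525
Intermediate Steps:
V = 2 (V = √4 = 2)
v(C, s) = 5 + 11*s (v(C, s) = 5 + (2 + (5 - 1*(-4)))*s = 5 + (2 + (5 + 4))*s = 5 + (2 + 9)*s = 5 + 11*s)
Z*(34 + v(-6, V)) = -25*(34 + (5 + 11*2)) = -25*(34 + (5 + 22)) = -25*(34 + 27) = -25*61 = -1525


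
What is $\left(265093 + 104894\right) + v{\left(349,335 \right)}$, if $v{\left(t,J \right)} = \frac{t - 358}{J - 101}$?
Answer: $\frac{9619661}{26} \approx 3.6999 \cdot 10^{5}$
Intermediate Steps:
$v{\left(t,J \right)} = \frac{-358 + t}{-101 + J}$
$\left(265093 + 104894\right) + v{\left(349,335 \right)} = \left(265093 + 104894\right) + \frac{-358 + 349}{-101 + 335} = 369987 + \frac{1}{234} \left(-9\right) = 369987 - \frac{1}{26} = \frac{9619661}{26}$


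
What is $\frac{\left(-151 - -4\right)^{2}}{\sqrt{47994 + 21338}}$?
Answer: $\frac{21609 \sqrt{17333}}{34666} \approx 82.067$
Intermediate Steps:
$\frac{\left(-151 - -4\right)^{2}}{\sqrt{47994 + 21338}} = \frac{\left(-151 + 4\right)^{2}}{\sqrt{69332}} = \frac{\left(-147\right)^{2}}{2 \sqrt{17333}} = 21609 \frac{\sqrt{17333}}{34666} = \frac{21609 \sqrt{17333}}{34666}$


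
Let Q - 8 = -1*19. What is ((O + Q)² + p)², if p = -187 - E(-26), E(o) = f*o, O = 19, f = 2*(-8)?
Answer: 290521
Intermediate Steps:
Q = -11 (Q = 8 - 1*19 = 8 - 19 = -11)
f = -16
E(o) = -16*o
p = -603 (p = -187 - (-16)*(-26) = -187 - 1*416 = -187 - 416 = -603)
((O + Q)² + p)² = ((19 - 11)² - 603)² = (8² - 603)² = (64 - 603)² = (-539)² = 290521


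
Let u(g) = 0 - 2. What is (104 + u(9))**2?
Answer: 10404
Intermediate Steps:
u(g) = -2
(104 + u(9))**2 = (104 - 2)**2 = 102**2 = 10404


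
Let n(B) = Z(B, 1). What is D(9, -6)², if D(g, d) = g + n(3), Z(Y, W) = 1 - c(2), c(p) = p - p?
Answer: 100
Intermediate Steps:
c(p) = 0
Z(Y, W) = 1 (Z(Y, W) = 1 - 1*0 = 1 + 0 = 1)
n(B) = 1
D(g, d) = 1 + g (D(g, d) = g + 1 = 1 + g)
D(9, -6)² = (1 + 9)² = 10² = 100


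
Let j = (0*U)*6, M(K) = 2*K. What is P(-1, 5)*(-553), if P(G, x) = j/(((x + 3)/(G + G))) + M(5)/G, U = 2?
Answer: 5530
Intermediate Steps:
j = 0 (j = (0*2)*6 = 0*6 = 0)
P(G, x) = 10/G (P(G, x) = 0/(((x + 3)/(G + G))) + (2*5)/G = 0/(((3 + x)/((2*G)))) + 10/G = 0/(((3 + x)*(1/(2*G)))) + 10/G = 0/(((3 + x)/(2*G))) + 10/G = 0*(2*G/(3 + x)) + 10/G = 0 + 10/G = 10/G)
P(-1, 5)*(-553) = (10/(-1))*(-553) = (10*(-1))*(-553) = -10*(-553) = 5530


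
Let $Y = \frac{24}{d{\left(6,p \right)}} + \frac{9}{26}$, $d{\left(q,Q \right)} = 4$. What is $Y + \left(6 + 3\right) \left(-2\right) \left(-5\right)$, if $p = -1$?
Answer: $\frac{2505}{26} \approx 96.346$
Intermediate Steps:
$Y = \frac{165}{26}$ ($Y = \frac{24}{4} + \frac{9}{26} = 24 \cdot \frac{1}{4} + 9 \cdot \frac{1}{26} = 6 + \frac{9}{26} = \frac{165}{26} \approx 6.3462$)
$Y + \left(6 + 3\right) \left(-2\right) \left(-5\right) = \frac{165}{26} + \left(6 + 3\right) \left(-2\right) \left(-5\right) = \frac{165}{26} + 9 \left(-2\right) \left(-5\right) = \frac{165}{26} - -90 = \frac{165}{26} + 90 = \frac{2505}{26}$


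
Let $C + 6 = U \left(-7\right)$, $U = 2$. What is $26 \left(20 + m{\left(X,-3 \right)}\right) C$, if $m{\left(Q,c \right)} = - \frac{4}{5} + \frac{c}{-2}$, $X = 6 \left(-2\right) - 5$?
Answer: $-10764$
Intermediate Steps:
$X = -17$ ($X = -12 - 5 = -17$)
$m{\left(Q,c \right)} = - \frac{4}{5} - \frac{c}{2}$ ($m{\left(Q,c \right)} = \left(-4\right) \frac{1}{5} + c \left(- \frac{1}{2}\right) = - \frac{4}{5} - \frac{c}{2}$)
$C = -20$ ($C = -6 + 2 \left(-7\right) = -6 - 14 = -20$)
$26 \left(20 + m{\left(X,-3 \right)}\right) C = 26 \left(20 - - \frac{7}{10}\right) \left(-20\right) = 26 \left(20 + \left(- \frac{4}{5} + \frac{3}{2}\right)\right) \left(-20\right) = 26 \left(20 + \frac{7}{10}\right) \left(-20\right) = 26 \cdot \frac{207}{10} \left(-20\right) = \frac{2691}{5} \left(-20\right) = -10764$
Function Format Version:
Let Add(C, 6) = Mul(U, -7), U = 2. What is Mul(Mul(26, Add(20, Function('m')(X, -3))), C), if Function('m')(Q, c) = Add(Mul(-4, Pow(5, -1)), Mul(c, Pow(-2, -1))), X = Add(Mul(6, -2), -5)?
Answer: -10764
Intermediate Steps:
X = -17 (X = Add(-12, -5) = -17)
Function('m')(Q, c) = Add(Rational(-4, 5), Mul(Rational(-1, 2), c)) (Function('m')(Q, c) = Add(Mul(-4, Rational(1, 5)), Mul(c, Rational(-1, 2))) = Add(Rational(-4, 5), Mul(Rational(-1, 2), c)))
C = -20 (C = Add(-6, Mul(2, -7)) = Add(-6, -14) = -20)
Mul(Mul(26, Add(20, Function('m')(X, -3))), C) = Mul(Mul(26, Add(20, Add(Rational(-4, 5), Mul(Rational(-1, 2), -3)))), -20) = Mul(Mul(26, Add(20, Add(Rational(-4, 5), Rational(3, 2)))), -20) = Mul(Mul(26, Add(20, Rational(7, 10))), -20) = Mul(Mul(26, Rational(207, 10)), -20) = Mul(Rational(2691, 5), -20) = -10764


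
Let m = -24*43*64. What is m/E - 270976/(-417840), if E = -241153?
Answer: 5809010728/6297710595 ≈ 0.92240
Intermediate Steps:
m = -66048 (m = -1032*64 = -66048)
m/E - 270976/(-417840) = -66048/(-241153) - 270976/(-417840) = -66048*(-1/241153) - 270976*(-1/417840) = 66048/241153 + 16936/26115 = 5809010728/6297710595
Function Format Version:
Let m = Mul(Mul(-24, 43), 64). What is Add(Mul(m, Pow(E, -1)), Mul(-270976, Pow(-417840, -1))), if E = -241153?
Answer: Rational(5809010728, 6297710595) ≈ 0.92240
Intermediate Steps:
m = -66048 (m = Mul(-1032, 64) = -66048)
Add(Mul(m, Pow(E, -1)), Mul(-270976, Pow(-417840, -1))) = Add(Mul(-66048, Pow(-241153, -1)), Mul(-270976, Pow(-417840, -1))) = Add(Mul(-66048, Rational(-1, 241153)), Mul(-270976, Rational(-1, 417840))) = Add(Rational(66048, 241153), Rational(16936, 26115)) = Rational(5809010728, 6297710595)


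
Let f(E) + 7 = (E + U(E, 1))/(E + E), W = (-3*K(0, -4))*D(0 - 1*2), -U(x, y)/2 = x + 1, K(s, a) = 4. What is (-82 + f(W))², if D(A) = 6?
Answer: 41512249/5184 ≈ 8007.8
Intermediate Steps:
U(x, y) = -2 - 2*x (U(x, y) = -2*(x + 1) = -2*(1 + x) = -2 - 2*x)
W = -72 (W = -3*4*6 = -12*6 = -72)
f(E) = -7 + (-2 - E)/(2*E) (f(E) = -7 + (E + (-2 - 2*E))/(E + E) = -7 + (-2 - E)/((2*E)) = -7 + (-2 - E)*(1/(2*E)) = -7 + (-2 - E)/(2*E))
(-82 + f(W))² = (-82 + (-15/2 - 1/(-72)))² = (-82 + (-15/2 - 1*(-1/72)))² = (-82 + (-15/2 + 1/72))² = (-82 - 539/72)² = (-6443/72)² = 41512249/5184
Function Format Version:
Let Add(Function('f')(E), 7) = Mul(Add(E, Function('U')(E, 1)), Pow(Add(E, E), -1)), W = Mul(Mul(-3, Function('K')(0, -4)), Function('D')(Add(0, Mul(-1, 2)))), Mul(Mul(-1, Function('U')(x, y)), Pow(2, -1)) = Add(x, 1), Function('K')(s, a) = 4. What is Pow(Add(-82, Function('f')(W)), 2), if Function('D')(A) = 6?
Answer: Rational(41512249, 5184) ≈ 8007.8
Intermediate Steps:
Function('U')(x, y) = Add(-2, Mul(-2, x)) (Function('U')(x, y) = Mul(-2, Add(x, 1)) = Mul(-2, Add(1, x)) = Add(-2, Mul(-2, x)))
W = -72 (W = Mul(Mul(-3, 4), 6) = Mul(-12, 6) = -72)
Function('f')(E) = Add(-7, Mul(Rational(1, 2), Pow(E, -1), Add(-2, Mul(-1, E)))) (Function('f')(E) = Add(-7, Mul(Add(E, Add(-2, Mul(-2, E))), Pow(Add(E, E), -1))) = Add(-7, Mul(Add(-2, Mul(-1, E)), Pow(Mul(2, E), -1))) = Add(-7, Mul(Add(-2, Mul(-1, E)), Mul(Rational(1, 2), Pow(E, -1)))) = Add(-7, Mul(Rational(1, 2), Pow(E, -1), Add(-2, Mul(-1, E)))))
Pow(Add(-82, Function('f')(W)), 2) = Pow(Add(-82, Add(Rational(-15, 2), Mul(-1, Pow(-72, -1)))), 2) = Pow(Add(-82, Add(Rational(-15, 2), Mul(-1, Rational(-1, 72)))), 2) = Pow(Add(-82, Add(Rational(-15, 2), Rational(1, 72))), 2) = Pow(Add(-82, Rational(-539, 72)), 2) = Pow(Rational(-6443, 72), 2) = Rational(41512249, 5184)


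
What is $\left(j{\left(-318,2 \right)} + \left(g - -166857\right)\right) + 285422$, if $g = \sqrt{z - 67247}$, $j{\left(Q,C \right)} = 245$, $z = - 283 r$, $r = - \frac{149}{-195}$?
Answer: $452524 + \frac{2 i \sqrt{641322435}}{195} \approx 4.5252 \cdot 10^{5} + 259.74 i$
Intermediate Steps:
$r = \frac{149}{195}$ ($r = \left(-149\right) \left(- \frac{1}{195}\right) = \frac{149}{195} \approx 0.7641$)
$z = - \frac{42167}{195}$ ($z = \left(-283\right) \frac{149}{195} = - \frac{42167}{195} \approx -216.24$)
$g = \frac{2 i \sqrt{641322435}}{195}$ ($g = \sqrt{- \frac{42167}{195} - 67247} = \sqrt{- \frac{13155332}{195}} = \frac{2 i \sqrt{641322435}}{195} \approx 259.74 i$)
$\left(j{\left(-318,2 \right)} + \left(g - -166857\right)\right) + 285422 = \left(245 + \left(\frac{2 i \sqrt{641322435}}{195} - -166857\right)\right) + 285422 = \left(245 + \left(\frac{2 i \sqrt{641322435}}{195} + 166857\right)\right) + 285422 = \left(245 + \left(166857 + \frac{2 i \sqrt{641322435}}{195}\right)\right) + 285422 = \left(167102 + \frac{2 i \sqrt{641322435}}{195}\right) + 285422 = 452524 + \frac{2 i \sqrt{641322435}}{195}$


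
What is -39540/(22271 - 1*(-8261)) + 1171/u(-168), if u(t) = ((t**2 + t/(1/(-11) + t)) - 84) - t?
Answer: -29463947329/23502159660 ≈ -1.2537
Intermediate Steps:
u(t) = -84 + t**2 - t + t/(-1/11 + t) (u(t) = ((t**2 + t/(-1/11 + t)) - 84) - t = (-84 + t**2 + t/(-1/11 + t)) - t = -84 + t**2 - t + t/(-1/11 + t))
-39540/(22271 - 1*(-8261)) + 1171/u(-168) = -39540/(22271 - 1*(-8261)) + 1171/(((84 - 912*(-168) - 12*(-168)**2 + 11*(-168)**3)/(-1 + 11*(-168)))) = -39540/(22271 + 8261) + 1171/(((84 + 153216 - 12*28224 + 11*(-4741632))/(-1 - 1848))) = -39540/30532 + 1171/(((84 + 153216 - 338688 - 52157952)/(-1849))) = -39540*1/30532 + 1171/((-1/1849*(-52343340))) = -9885/7633 + 1171/(52343340/1849) = -9885/7633 + 1171*(1849/52343340) = -9885/7633 + 2165179/52343340 = -29463947329/23502159660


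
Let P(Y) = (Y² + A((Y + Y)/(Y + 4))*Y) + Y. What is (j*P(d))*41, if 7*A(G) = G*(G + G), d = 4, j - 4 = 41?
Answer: 273060/7 ≈ 39009.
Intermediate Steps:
j = 45 (j = 4 + 41 = 45)
A(G) = 2*G²/7 (A(G) = (G*(G + G))/7 = (G*(2*G))/7 = (2*G²)/7 = 2*G²/7)
P(Y) = Y + Y² + 8*Y³/(7*(4 + Y)²) (P(Y) = (Y² + (2*((Y + Y)/(Y + 4))²/7)*Y) + Y = (Y² + (2*((2*Y)/(4 + Y))²/7)*Y) + Y = (Y² + (2*(2*Y/(4 + Y))²/7)*Y) + Y = (Y² + (2*(4*Y²/(4 + Y)²)/7)*Y) + Y = (Y² + (8*Y²/(7*(4 + Y)²))*Y) + Y = (Y² + 8*Y³/(7*(4 + Y)²)) + Y = Y + Y² + 8*Y³/(7*(4 + Y)²))
(j*P(d))*41 = (45*(4 + 4² + (8/7)*4³/(4 + 4)²))*41 = (45*(4 + 16 + (8/7)*64/8²))*41 = (45*(4 + 16 + (8/7)*64*(1/64)))*41 = (45*(4 + 16 + 8/7))*41 = (45*(148/7))*41 = (6660/7)*41 = 273060/7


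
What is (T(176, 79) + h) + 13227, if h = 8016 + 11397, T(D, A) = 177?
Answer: 32817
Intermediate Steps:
h = 19413
(T(176, 79) + h) + 13227 = (177 + 19413) + 13227 = 19590 + 13227 = 32817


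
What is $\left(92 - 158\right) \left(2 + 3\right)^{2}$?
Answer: $-1650$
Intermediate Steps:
$\left(92 - 158\right) \left(2 + 3\right)^{2} = - 66 \cdot 5^{2} = \left(-66\right) 25 = -1650$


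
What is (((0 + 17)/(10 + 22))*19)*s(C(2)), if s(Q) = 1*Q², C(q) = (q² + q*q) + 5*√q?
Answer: 18411/16 + 1615*√2/2 ≈ 2292.7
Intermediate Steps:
C(q) = 2*q² + 5*√q (C(q) = (q² + q²) + 5*√q = 2*q² + 5*√q)
s(Q) = Q²
(((0 + 17)/(10 + 22))*19)*s(C(2)) = (((0 + 17)/(10 + 22))*19)*(2*2² + 5*√2)² = ((17/32)*19)*(2*4 + 5*√2)² = ((17*(1/32))*19)*(8 + 5*√2)² = ((17/32)*19)*(8 + 5*√2)² = 323*(8 + 5*√2)²/32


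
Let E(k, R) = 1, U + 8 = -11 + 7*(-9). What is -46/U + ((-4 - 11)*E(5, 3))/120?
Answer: 143/328 ≈ 0.43598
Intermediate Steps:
U = -82 (U = -8 + (-11 + 7*(-9)) = -8 + (-11 - 63) = -8 - 74 = -82)
-46/U + ((-4 - 11)*E(5, 3))/120 = -46/(-82) + ((-4 - 11)*1)/120 = -46*(-1/82) - 15*1*(1/120) = 23/41 - 15*1/120 = 23/41 - ⅛ = 143/328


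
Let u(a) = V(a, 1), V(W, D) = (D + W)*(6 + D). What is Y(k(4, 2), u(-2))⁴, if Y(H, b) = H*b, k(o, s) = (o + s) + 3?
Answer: 15752961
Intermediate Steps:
V(W, D) = (6 + D)*(D + W)
u(a) = 7 + 7*a (u(a) = 1² + 6*1 + 6*a + 1*a = 1 + 6 + 6*a + a = 7 + 7*a)
k(o, s) = 3 + o + s
Y(k(4, 2), u(-2))⁴ = ((3 + 4 + 2)*(7 + 7*(-2)))⁴ = (9*(7 - 14))⁴ = (9*(-7))⁴ = (-63)⁴ = 15752961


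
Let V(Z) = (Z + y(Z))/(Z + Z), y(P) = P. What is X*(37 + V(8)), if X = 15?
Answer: 570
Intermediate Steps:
V(Z) = 1 (V(Z) = (Z + Z)/(Z + Z) = (2*Z)/((2*Z)) = (2*Z)*(1/(2*Z)) = 1)
X*(37 + V(8)) = 15*(37 + 1) = 15*38 = 570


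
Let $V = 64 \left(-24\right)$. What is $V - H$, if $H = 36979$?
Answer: $-38515$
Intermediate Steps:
$V = -1536$
$V - H = -1536 - 36979 = -38515$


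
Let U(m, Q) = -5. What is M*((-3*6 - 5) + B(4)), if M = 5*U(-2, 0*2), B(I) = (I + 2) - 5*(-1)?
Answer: 300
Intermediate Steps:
B(I) = 7 + I (B(I) = (2 + I) + 5 = 7 + I)
M = -25 (M = 5*(-5) = -25)
M*((-3*6 - 5) + B(4)) = -25*((-3*6 - 5) + (7 + 4)) = -25*((-18 - 5) + 11) = -25*(-23 + 11) = -25*(-12) = 300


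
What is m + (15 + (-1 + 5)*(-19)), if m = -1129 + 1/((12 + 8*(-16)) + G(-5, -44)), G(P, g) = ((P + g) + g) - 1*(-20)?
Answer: -224911/189 ≈ -1190.0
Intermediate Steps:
G(P, g) = 20 + P + 2*g (G(P, g) = (P + 2*g) + 20 = 20 + P + 2*g)
m = -213382/189 (m = -1129 + 1/((12 + 8*(-16)) + (20 - 5 + 2*(-44))) = -1129 + 1/((12 - 128) + (20 - 5 - 88)) = -1129 + 1/(-116 - 73) = -1129 + 1/(-189) = -1129 - 1/189 = -213382/189 ≈ -1129.0)
m + (15 + (-1 + 5)*(-19)) = -213382/189 + (15 + (-1 + 5)*(-19)) = -213382/189 + (15 + 4*(-19)) = -213382/189 + (15 - 76) = -213382/189 - 61 = -224911/189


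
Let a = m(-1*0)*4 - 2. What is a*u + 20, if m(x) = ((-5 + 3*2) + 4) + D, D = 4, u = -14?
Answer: -456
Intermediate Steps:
m(x) = 9 (m(x) = ((-5 + 3*2) + 4) + 4 = ((-5 + 6) + 4) + 4 = (1 + 4) + 4 = 5 + 4 = 9)
a = 34 (a = 9*4 - 2 = 36 - 2 = 34)
a*u + 20 = 34*(-14) + 20 = -476 + 20 = -456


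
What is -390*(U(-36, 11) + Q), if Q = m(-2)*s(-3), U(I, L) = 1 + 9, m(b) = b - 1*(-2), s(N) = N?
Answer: -3900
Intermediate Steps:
m(b) = 2 + b (m(b) = b + 2 = 2 + b)
U(I, L) = 10
Q = 0 (Q = (2 - 2)*(-3) = 0*(-3) = 0)
-390*(U(-36, 11) + Q) = -390*(10 + 0) = -390*10 = -3900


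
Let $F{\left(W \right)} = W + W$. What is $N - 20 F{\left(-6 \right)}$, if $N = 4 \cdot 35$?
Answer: $380$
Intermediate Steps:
$F{\left(W \right)} = 2 W$
$N = 140$
$N - 20 F{\left(-6 \right)} = 140 - 20 \cdot 2 \left(-6\right) = 140 - -240 = 140 + 240 = 380$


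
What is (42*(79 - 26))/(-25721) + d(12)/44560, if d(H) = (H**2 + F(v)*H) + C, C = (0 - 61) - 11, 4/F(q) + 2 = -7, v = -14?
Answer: -7310687/85959582 ≈ -0.085048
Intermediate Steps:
F(q) = -4/9 (F(q) = 4/(-2 - 7) = 4/(-9) = 4*(-1/9) = -4/9)
C = -72 (C = -61 - 11 = -72)
d(H) = -72 + H**2 - 4*H/9 (d(H) = (H**2 - 4*H/9) - 72 = -72 + H**2 - 4*H/9)
(42*(79 - 26))/(-25721) + d(12)/44560 = (42*(79 - 26))/(-25721) + (-72 + 12**2 - 4/9*12)/44560 = (42*53)*(-1/25721) + (-72 + 144 - 16/3)*(1/44560) = 2226*(-1/25721) + (200/3)*(1/44560) = -2226/25721 + 5/3342 = -7310687/85959582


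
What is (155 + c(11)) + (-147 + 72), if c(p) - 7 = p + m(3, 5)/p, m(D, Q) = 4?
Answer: 1082/11 ≈ 98.364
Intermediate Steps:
c(p) = 7 + p + 4/p (c(p) = 7 + (p + 4/p) = 7 + p + 4/p)
(155 + c(11)) + (-147 + 72) = (155 + (7 + 11 + 4/11)) + (-147 + 72) = (155 + (7 + 11 + 4*(1/11))) - 75 = (155 + (7 + 11 + 4/11)) - 75 = (155 + 202/11) - 75 = 1907/11 - 75 = 1082/11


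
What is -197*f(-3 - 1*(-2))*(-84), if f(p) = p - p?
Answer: 0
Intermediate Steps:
f(p) = 0
-197*f(-3 - 1*(-2))*(-84) = -197*0*(-84) = 0*(-84) = 0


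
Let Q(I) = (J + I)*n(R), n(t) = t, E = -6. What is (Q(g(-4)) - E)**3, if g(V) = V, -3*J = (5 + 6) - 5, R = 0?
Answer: 216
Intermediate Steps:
J = -2 (J = -((5 + 6) - 5)/3 = -(11 - 5)/3 = -1/3*6 = -2)
Q(I) = 0 (Q(I) = (-2 + I)*0 = 0)
(Q(g(-4)) - E)**3 = (0 - 1*(-6))**3 = (0 + 6)**3 = 6**3 = 216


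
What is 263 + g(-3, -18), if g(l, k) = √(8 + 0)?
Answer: 263 + 2*√2 ≈ 265.83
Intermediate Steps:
g(l, k) = 2*√2 (g(l, k) = √8 = 2*√2)
263 + g(-3, -18) = 263 + 2*√2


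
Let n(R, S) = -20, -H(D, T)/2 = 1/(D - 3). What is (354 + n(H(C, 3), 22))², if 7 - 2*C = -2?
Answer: 111556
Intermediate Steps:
C = 9/2 (C = 7/2 - ½*(-2) = 7/2 + 1 = 9/2 ≈ 4.5000)
H(D, T) = -2/(-3 + D) (H(D, T) = -2/(D - 3) = -2/(-3 + D))
(354 + n(H(C, 3), 22))² = (354 - 20)² = 334² = 111556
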